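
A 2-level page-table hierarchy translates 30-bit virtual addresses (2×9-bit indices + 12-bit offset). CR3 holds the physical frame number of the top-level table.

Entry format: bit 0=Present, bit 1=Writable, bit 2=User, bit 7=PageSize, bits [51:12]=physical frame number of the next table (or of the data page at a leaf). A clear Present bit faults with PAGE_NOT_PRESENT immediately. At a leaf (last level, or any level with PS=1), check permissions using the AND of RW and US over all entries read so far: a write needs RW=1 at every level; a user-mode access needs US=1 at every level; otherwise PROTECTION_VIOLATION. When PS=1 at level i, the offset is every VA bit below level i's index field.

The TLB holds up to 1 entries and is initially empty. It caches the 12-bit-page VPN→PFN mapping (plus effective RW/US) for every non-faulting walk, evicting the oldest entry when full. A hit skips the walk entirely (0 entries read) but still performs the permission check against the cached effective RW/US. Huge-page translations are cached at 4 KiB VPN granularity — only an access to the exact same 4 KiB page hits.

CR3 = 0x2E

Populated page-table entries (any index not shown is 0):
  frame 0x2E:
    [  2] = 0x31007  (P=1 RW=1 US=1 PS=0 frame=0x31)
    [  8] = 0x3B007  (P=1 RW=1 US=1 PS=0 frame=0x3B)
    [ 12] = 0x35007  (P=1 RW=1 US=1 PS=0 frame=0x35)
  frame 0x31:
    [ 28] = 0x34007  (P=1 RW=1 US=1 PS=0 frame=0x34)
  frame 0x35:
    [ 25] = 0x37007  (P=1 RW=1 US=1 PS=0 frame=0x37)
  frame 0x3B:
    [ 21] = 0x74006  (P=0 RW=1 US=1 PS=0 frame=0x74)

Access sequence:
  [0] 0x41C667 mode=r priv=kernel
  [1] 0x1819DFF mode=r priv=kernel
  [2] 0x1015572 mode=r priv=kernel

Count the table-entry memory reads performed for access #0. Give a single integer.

Walk each access:
#0 VA=0x41C667 (r,kernel):
  L0 @0x2E[2] → 0x31007  P=1,RW=1,US=1,PS=0
  L1 @0x31[28] → 0x34007  P=1,RW=1,US=1,PS=0
  → PA=0x34667  (2 entries read)
#1 VA=0x1819DFF (r,kernel):
  L0 @0x2E[12] → 0x35007  P=1,RW=1,US=1,PS=0
  L1 @0x35[25] → 0x37007  P=1,RW=1,US=1,PS=0
  → PA=0x37DFF  (2 entries read)
#2 VA=0x1015572 (r,kernel):
  L0 @0x2E[8] → 0x3B007  P=1,RW=1,US=1,PS=0
  L1 @0x3B[21] → 0x74006  P=0,RW=1,US=1,PS=0
  ✗ PAGE_NOT_PRESENT  [2 reads]

Entries read for #0: 2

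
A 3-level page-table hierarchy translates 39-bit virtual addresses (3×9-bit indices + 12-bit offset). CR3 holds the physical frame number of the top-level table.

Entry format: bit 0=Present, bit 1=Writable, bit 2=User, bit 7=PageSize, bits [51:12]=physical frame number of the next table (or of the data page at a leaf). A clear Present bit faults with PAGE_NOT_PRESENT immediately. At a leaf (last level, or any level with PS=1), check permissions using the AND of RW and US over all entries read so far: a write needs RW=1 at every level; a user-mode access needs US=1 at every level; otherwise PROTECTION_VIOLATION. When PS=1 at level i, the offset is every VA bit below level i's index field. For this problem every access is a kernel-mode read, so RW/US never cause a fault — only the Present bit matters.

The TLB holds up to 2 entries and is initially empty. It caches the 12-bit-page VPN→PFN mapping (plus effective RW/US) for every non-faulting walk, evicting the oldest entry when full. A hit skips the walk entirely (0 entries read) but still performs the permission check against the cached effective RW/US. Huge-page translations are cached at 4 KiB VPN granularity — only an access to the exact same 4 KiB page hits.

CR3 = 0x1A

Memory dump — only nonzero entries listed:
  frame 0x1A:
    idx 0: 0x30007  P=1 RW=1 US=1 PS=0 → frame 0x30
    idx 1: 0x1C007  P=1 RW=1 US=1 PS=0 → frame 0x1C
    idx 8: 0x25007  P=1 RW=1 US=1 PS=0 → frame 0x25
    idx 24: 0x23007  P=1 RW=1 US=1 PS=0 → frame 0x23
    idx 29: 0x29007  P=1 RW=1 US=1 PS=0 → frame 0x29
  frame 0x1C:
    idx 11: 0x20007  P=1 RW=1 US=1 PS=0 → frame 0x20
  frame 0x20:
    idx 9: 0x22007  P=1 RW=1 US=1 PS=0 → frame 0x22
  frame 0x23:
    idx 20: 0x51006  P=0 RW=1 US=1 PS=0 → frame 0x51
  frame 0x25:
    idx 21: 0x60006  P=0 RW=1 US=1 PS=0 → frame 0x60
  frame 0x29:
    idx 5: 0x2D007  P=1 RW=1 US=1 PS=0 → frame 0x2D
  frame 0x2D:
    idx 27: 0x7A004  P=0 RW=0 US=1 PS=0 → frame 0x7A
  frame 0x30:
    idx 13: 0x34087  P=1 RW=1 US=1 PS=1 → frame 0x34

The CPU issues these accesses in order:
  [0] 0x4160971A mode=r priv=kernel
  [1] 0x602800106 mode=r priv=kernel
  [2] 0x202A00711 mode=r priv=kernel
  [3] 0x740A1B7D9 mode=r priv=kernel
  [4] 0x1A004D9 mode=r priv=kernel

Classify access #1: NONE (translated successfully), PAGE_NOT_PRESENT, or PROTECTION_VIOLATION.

Per-access translation:
#0 VA=0x4160971A (r,kernel):
  L0 @0x1A[1] → 0x1C007  P=1,RW=1,US=1,PS=0
  L1 @0x1C[11] → 0x20007  P=1,RW=1,US=1,PS=0
  L2 @0x20[9] → 0x22007  P=1,RW=1,US=1,PS=0
  ⇒ phys 0x2271A  [3 reads]
#1 VA=0x602800106 (r,kernel):
  L0 @0x1A[24] → 0x23007  P=1,RW=1,US=1,PS=0
  L1 @0x23[20] → 0x51006  P=0,RW=1,US=1,PS=0
  → PAGE_NOT_PRESENT  (2 entries read)
#2 VA=0x202A00711 (r,kernel):
  L0 @0x1A[8] → 0x25007  P=1,RW=1,US=1,PS=0
  L1 @0x25[21] → 0x60006  P=0,RW=1,US=1,PS=0
  → PAGE_NOT_PRESENT  (2 entries read)
#3 VA=0x740A1B7D9 (r,kernel):
  L0 @0x1A[29] → 0x29007  P=1,RW=1,US=1,PS=0
  L1 @0x29[5] → 0x2D007  P=1,RW=1,US=1,PS=0
  L2 @0x2D[27] → 0x7A004  P=0,RW=0,US=1,PS=0
  → PAGE_NOT_PRESENT  (3 entries read)
#4 VA=0x1A004D9 (r,kernel):
  L0 @0x1A[0] → 0x30007  P=1,RW=1,US=1,PS=0
  L1 @0x30[13] → 0x34087  P=1,RW=1,US=1,PS=1
  ⇒ phys 0x344D9 (huge @L1)  [2 reads]

Access #1 fault: PAGE_NOT_PRESENT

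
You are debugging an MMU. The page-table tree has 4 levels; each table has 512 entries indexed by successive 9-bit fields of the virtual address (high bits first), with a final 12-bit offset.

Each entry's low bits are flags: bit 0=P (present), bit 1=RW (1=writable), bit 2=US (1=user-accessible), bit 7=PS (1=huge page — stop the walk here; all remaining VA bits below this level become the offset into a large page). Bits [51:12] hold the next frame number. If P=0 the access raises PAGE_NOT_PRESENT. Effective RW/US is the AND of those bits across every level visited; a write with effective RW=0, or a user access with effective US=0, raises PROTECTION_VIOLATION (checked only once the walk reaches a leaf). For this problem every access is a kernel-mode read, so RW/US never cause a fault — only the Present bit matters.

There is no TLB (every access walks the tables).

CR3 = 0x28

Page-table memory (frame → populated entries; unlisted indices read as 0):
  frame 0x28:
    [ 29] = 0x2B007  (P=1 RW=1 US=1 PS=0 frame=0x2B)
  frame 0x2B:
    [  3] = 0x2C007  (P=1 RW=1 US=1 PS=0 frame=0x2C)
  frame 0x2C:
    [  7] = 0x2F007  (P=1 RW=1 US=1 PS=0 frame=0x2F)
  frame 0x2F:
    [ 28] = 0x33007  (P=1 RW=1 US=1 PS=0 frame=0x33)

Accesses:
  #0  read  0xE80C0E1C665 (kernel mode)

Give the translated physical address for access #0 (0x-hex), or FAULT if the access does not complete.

Per-access translation:
#0 VA=0xE80C0E1C665 (r,kernel):
  lvl0: tbl 0x28, slot 29 ⇒ 0x2B007 (P1/RW1/US1/PS0)
  lvl1: tbl 0x2B, slot 3 ⇒ 0x2C007 (P1/RW1/US1/PS0)
  lvl2: tbl 0x2C, slot 7 ⇒ 0x2F007 (P1/RW1/US1/PS0)
  lvl3: tbl 0x2F, slot 28 ⇒ 0x33007 (P1/RW1/US1/PS0)
  → PA=0x33665  (4 entries read)

Access #0 PA: 0x33665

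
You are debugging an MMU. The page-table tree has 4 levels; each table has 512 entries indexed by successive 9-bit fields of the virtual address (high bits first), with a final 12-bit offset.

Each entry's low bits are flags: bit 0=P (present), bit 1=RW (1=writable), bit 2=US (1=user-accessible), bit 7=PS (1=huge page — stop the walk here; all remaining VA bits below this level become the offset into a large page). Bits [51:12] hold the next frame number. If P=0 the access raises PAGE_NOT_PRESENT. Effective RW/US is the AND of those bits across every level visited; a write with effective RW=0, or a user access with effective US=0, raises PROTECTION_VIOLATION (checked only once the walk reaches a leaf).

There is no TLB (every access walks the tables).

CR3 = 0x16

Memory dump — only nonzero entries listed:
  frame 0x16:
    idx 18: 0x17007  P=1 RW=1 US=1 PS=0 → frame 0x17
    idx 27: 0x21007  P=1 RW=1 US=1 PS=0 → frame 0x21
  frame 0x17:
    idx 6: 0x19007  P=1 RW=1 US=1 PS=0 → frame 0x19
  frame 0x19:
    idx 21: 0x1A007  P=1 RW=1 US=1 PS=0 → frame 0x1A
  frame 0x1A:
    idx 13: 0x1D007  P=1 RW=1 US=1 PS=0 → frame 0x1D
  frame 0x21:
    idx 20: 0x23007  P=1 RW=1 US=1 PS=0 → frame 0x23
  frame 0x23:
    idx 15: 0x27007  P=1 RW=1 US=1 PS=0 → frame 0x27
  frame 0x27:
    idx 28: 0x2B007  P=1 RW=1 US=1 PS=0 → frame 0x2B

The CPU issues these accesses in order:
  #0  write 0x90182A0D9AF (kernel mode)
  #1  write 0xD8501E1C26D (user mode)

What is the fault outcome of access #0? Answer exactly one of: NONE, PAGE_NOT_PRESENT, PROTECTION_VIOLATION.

Trace:
#0 VA=0x90182A0D9AF (w,kernel):
  lvl0: tbl 0x16, slot 18 ⇒ 0x17007 (P1/RW1/US1/PS0)
  lvl1: tbl 0x17, slot 6 ⇒ 0x19007 (P1/RW1/US1/PS0)
  lvl2: tbl 0x19, slot 21 ⇒ 0x1A007 (P1/RW1/US1/PS0)
  lvl3: tbl 0x1A, slot 13 ⇒ 0x1D007 (P1/RW1/US1/PS0)
  ⇒ phys 0x1D9AF  [4 reads]
#1 VA=0xD8501E1C26D (w,user):
  lvl0: tbl 0x16, slot 27 ⇒ 0x21007 (P1/RW1/US1/PS0)
  lvl1: tbl 0x21, slot 20 ⇒ 0x23007 (P1/RW1/US1/PS0)
  lvl2: tbl 0x23, slot 15 ⇒ 0x27007 (P1/RW1/US1/PS0)
  lvl3: tbl 0x27, slot 28 ⇒ 0x2B007 (P1/RW1/US1/PS0)
  ⇒ phys 0x2B26D  [4 reads]

Access #0 fault: NONE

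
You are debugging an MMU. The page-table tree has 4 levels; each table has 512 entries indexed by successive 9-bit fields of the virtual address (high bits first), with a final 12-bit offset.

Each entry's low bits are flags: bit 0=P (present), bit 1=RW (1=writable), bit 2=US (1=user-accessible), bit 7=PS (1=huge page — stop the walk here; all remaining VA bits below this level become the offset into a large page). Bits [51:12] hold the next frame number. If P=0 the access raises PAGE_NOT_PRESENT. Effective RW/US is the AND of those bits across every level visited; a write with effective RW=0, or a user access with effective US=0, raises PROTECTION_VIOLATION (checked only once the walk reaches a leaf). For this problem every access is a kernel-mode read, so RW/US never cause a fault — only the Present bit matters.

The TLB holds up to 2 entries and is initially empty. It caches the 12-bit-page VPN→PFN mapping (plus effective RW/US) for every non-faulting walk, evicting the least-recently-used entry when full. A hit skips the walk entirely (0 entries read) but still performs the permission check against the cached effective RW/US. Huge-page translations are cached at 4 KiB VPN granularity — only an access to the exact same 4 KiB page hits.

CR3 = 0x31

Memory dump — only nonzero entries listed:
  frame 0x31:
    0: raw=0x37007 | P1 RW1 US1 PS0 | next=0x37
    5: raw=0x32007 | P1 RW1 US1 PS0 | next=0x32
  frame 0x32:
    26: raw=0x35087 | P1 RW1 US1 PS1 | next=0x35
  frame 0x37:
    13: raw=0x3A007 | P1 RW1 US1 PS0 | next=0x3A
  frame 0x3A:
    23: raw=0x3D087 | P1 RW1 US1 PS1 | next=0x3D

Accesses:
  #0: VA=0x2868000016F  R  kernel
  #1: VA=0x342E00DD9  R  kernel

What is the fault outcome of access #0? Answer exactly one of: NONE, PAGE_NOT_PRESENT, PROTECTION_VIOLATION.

Walk each access:
#0 VA=0x2868000016F (r,kernel):
  L0 @0x31[5] → 0x32007  P=1,RW=1,US=1,PS=0
  L1 @0x32[26] → 0x35087  P=1,RW=1,US=1,PS=1
  → PA=0x3516F (huge @L1)  (2 entries read)
#1 VA=0x342E00DD9 (r,kernel):
  L0 @0x31[0] → 0x37007  P=1,RW=1,US=1,PS=0
  L1 @0x37[13] → 0x3A007  P=1,RW=1,US=1,PS=0
  L2 @0x3A[23] → 0x3D087  P=1,RW=1,US=1,PS=1
  → PA=0x3DDD9 (huge @L2)  (3 entries read)

Access #0 fault: NONE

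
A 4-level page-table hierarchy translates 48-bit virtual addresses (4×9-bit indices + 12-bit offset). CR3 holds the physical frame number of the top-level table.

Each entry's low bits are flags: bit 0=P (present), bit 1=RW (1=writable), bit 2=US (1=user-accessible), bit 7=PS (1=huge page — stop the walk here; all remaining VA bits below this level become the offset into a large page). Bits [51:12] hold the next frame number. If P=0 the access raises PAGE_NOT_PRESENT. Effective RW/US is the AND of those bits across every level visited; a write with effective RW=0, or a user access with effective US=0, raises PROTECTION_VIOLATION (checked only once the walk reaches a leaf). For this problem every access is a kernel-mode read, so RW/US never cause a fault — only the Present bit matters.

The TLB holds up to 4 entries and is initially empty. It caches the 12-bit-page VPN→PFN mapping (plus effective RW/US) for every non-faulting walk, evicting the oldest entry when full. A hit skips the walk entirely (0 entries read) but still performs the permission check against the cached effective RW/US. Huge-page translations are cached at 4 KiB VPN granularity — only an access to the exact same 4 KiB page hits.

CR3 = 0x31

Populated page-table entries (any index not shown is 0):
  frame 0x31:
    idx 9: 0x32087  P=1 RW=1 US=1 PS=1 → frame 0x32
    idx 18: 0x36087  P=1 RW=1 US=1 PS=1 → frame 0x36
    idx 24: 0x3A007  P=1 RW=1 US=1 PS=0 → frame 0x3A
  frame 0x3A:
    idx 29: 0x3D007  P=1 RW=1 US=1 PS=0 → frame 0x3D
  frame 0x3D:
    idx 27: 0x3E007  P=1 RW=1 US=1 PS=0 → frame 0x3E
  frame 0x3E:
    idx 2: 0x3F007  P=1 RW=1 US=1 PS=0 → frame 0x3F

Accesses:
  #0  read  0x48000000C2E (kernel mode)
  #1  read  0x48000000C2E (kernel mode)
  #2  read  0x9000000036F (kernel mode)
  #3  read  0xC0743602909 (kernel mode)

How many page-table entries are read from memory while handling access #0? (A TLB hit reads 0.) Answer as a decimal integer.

Walk each access:
#0 VA=0x48000000C2E (r,kernel):
  L0: frame=0x31 idx=9 entry=0x32087 [P=1 RW=1 US=1 PS=1]
  → PA=0x32C2E (huge @L0)  (1 entries read)
#1 VA=0x48000000C2E (r,kernel):
  TLB hit vpn=0x48000000 → PA=0x32C2E
#2 VA=0x9000000036F (r,kernel):
  L0: frame=0x31 idx=18 entry=0x36087 [P=1 RW=1 US=1 PS=1]
  → PA=0x3636F (huge @L0)  (1 entries read)
#3 VA=0xC0743602909 (r,kernel):
  L0: frame=0x31 idx=24 entry=0x3A007 [P=1 RW=1 US=1 PS=0]
  L1: frame=0x3A idx=29 entry=0x3D007 [P=1 RW=1 US=1 PS=0]
  L2: frame=0x3D idx=27 entry=0x3E007 [P=1 RW=1 US=1 PS=0]
  L3: frame=0x3E idx=2 entry=0x3F007 [P=1 RW=1 US=1 PS=0]
  → PA=0x3F909  (4 entries read)

Entries read for #0: 1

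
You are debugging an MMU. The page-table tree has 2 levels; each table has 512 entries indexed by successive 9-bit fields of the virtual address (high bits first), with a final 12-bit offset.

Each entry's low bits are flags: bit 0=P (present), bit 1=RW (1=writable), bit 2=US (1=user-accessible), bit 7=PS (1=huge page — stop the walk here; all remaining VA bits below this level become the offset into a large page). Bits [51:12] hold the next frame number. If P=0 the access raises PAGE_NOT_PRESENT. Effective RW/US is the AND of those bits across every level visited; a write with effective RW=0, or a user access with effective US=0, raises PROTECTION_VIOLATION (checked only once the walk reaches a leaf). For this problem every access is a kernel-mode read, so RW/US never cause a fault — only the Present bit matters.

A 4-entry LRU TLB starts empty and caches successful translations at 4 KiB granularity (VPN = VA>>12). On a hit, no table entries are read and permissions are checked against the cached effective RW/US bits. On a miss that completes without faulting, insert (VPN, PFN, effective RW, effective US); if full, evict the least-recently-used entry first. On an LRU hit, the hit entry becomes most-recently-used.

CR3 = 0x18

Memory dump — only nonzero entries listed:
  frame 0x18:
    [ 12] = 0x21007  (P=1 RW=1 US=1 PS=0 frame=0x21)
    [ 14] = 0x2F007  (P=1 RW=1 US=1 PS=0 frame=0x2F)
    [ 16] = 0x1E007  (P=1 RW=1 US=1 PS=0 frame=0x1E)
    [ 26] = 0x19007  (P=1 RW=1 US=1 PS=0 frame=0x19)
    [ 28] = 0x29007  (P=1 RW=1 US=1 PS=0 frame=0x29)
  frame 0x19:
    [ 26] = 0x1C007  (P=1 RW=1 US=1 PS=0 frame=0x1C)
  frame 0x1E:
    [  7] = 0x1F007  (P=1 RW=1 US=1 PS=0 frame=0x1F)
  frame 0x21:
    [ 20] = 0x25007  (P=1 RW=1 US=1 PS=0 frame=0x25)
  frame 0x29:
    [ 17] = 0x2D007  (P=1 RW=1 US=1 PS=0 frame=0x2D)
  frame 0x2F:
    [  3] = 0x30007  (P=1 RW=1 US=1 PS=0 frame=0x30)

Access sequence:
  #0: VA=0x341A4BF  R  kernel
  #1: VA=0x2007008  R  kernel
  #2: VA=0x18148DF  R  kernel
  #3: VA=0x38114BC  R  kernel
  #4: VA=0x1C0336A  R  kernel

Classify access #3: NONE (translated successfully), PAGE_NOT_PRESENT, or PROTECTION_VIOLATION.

Per-access translation:
#0 VA=0x341A4BF (r,kernel):
  L0 @0x18[26] → 0x19007  P=1,RW=1,US=1,PS=0
  L1 @0x19[26] → 0x1C007  P=1,RW=1,US=1,PS=0
  ⇒ phys 0x1C4BF  [2 reads]
#1 VA=0x2007008 (r,kernel):
  L0 @0x18[16] → 0x1E007  P=1,RW=1,US=1,PS=0
  L1 @0x1E[7] → 0x1F007  P=1,RW=1,US=1,PS=0
  ⇒ phys 0x1F008  [2 reads]
#2 VA=0x18148DF (r,kernel):
  L0 @0x18[12] → 0x21007  P=1,RW=1,US=1,PS=0
  L1 @0x21[20] → 0x25007  P=1,RW=1,US=1,PS=0
  ⇒ phys 0x258DF  [2 reads]
#3 VA=0x38114BC (r,kernel):
  L0 @0x18[28] → 0x29007  P=1,RW=1,US=1,PS=0
  L1 @0x29[17] → 0x2D007  P=1,RW=1,US=1,PS=0
  ⇒ phys 0x2D4BC  [2 reads]
#4 VA=0x1C0336A (r,kernel):
  L0 @0x18[14] → 0x2F007  P=1,RW=1,US=1,PS=0
  L1 @0x2F[3] → 0x30007  P=1,RW=1,US=1,PS=0
  ⇒ phys 0x3036A  [2 reads]

Access #3 fault: NONE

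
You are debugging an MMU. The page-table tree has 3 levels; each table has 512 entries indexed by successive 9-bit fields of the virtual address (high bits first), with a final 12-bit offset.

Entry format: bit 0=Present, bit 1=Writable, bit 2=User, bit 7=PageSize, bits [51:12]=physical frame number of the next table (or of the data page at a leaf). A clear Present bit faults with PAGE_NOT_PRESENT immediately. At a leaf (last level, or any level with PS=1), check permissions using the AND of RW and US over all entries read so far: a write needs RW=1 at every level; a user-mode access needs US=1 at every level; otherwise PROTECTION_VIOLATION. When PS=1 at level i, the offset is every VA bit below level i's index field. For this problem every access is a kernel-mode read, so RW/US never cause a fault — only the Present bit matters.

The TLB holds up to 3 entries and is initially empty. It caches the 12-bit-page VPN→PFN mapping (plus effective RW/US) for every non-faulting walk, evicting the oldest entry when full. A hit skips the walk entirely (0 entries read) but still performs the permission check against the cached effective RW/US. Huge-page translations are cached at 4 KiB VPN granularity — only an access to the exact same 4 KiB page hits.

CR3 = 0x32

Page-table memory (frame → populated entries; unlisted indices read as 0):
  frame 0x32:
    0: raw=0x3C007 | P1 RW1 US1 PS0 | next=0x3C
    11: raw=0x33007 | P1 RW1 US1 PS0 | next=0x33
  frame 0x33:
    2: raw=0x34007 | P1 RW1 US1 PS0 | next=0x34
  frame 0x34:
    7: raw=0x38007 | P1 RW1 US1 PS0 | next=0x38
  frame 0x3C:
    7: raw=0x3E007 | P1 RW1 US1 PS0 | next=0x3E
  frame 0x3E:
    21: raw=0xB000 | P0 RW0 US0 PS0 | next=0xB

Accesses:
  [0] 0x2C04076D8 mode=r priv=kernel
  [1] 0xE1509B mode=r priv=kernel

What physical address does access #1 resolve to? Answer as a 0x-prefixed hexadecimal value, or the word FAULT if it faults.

Per-access translation:
#0 VA=0x2C04076D8 (r,kernel):
  L0 @0x32[11] → 0x33007  P=1,RW=1,US=1,PS=0
  L1 @0x33[2] → 0x34007  P=1,RW=1,US=1,PS=0
  L2 @0x34[7] → 0x38007  P=1,RW=1,US=1,PS=0
  ⇒ phys 0x386D8  [3 reads]
#1 VA=0xE1509B (r,kernel):
  L0 @0x32[0] → 0x3C007  P=1,RW=1,US=1,PS=0
  L1 @0x3C[7] → 0x3E007  P=1,RW=1,US=1,PS=0
  L2 @0x3E[21] → 0xB000  P=0,RW=0,US=0,PS=0
  ✗ PAGE_NOT_PRESENT  [3 reads]

Access #1 PA: FAULT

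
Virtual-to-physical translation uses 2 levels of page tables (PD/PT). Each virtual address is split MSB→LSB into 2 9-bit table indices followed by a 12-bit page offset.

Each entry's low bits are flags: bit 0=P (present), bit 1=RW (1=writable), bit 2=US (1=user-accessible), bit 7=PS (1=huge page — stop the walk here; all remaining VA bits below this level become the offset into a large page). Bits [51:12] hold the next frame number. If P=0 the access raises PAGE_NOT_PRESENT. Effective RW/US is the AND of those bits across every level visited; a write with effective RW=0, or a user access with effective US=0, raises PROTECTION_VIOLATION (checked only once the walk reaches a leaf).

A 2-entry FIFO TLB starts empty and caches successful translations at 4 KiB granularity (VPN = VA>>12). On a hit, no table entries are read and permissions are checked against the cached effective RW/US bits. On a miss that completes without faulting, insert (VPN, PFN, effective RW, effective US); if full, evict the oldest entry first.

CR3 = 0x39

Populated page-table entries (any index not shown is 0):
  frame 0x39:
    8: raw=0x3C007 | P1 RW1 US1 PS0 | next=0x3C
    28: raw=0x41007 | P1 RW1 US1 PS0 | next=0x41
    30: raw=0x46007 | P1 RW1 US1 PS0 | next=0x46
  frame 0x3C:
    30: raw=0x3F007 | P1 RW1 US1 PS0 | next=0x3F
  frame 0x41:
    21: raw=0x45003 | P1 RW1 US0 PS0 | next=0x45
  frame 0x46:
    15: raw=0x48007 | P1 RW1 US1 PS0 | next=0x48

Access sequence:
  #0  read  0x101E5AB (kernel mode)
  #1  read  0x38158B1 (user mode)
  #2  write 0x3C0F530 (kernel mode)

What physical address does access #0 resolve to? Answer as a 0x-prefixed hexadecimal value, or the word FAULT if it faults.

Per-access translation:
#0 VA=0x101E5AB (r,kernel):
  L0: frame=0x39 idx=8 entry=0x3C007 [P=1 RW=1 US=1 PS=0]
  L1: frame=0x3C idx=30 entry=0x3F007 [P=1 RW=1 US=1 PS=0]
  ⇒ phys 0x3F5AB  [2 reads]
#1 VA=0x38158B1 (r,user):
  L0: frame=0x39 idx=28 entry=0x41007 [P=1 RW=1 US=1 PS=0]
  L1: frame=0x41 idx=21 entry=0x45003 [P=1 RW=1 US=0 PS=0]
  ✗ PROTECTION_VIOLATION  [2 reads]
#2 VA=0x3C0F530 (w,kernel):
  L0: frame=0x39 idx=30 entry=0x46007 [P=1 RW=1 US=1 PS=0]
  L1: frame=0x46 idx=15 entry=0x48007 [P=1 RW=1 US=1 PS=0]
  ⇒ phys 0x48530  [2 reads]

Access #0 PA: 0x3F5AB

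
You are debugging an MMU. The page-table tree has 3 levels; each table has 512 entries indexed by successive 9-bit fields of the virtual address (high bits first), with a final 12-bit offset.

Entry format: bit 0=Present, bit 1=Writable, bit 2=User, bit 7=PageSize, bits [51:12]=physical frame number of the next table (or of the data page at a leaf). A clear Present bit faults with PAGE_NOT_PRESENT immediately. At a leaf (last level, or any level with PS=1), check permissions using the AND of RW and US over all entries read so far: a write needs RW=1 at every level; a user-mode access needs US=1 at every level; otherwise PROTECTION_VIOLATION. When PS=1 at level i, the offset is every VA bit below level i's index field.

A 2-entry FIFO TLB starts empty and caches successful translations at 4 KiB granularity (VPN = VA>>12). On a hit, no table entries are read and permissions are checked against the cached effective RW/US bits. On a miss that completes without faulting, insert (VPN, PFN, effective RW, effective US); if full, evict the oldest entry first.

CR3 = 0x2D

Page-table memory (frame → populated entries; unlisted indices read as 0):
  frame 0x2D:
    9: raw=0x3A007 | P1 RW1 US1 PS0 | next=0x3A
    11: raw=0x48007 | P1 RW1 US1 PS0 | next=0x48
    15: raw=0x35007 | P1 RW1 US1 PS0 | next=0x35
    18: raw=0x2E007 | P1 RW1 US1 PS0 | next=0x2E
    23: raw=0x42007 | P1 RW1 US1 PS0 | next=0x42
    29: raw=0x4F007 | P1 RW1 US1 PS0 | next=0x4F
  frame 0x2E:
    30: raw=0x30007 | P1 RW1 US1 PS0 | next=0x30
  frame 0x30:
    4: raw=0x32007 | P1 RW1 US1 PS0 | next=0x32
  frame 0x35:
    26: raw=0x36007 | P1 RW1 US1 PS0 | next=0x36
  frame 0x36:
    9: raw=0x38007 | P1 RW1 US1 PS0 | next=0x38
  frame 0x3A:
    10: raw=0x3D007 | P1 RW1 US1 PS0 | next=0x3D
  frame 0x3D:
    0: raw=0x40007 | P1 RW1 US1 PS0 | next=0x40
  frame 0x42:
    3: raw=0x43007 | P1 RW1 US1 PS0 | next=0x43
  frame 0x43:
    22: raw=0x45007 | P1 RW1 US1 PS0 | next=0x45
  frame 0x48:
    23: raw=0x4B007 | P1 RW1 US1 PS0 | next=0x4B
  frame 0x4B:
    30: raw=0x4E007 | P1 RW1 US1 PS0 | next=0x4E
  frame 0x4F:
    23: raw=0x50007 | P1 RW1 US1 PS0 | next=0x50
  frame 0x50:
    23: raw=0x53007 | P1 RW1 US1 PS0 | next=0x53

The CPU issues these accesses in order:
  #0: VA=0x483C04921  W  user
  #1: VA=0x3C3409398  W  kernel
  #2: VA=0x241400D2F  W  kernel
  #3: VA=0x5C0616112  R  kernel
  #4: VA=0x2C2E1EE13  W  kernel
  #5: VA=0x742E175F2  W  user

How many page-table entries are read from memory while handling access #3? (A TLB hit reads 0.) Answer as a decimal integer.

Trace:
#0 VA=0x483C04921 (w,user):
  L0: frame=0x2D idx=18 entry=0x2E007 [P=1 RW=1 US=1 PS=0]
  L1: frame=0x2E idx=30 entry=0x30007 [P=1 RW=1 US=1 PS=0]
  L2: frame=0x30 idx=4 entry=0x32007 [P=1 RW=1 US=1 PS=0]
  → PA=0x32921  (3 entries read)
#1 VA=0x3C3409398 (w,kernel):
  L0: frame=0x2D idx=15 entry=0x35007 [P=1 RW=1 US=1 PS=0]
  L1: frame=0x35 idx=26 entry=0x36007 [P=1 RW=1 US=1 PS=0]
  L2: frame=0x36 idx=9 entry=0x38007 [P=1 RW=1 US=1 PS=0]
  → PA=0x38398  (3 entries read)
#2 VA=0x241400D2F (w,kernel):
  L0: frame=0x2D idx=9 entry=0x3A007 [P=1 RW=1 US=1 PS=0]
  L1: frame=0x3A idx=10 entry=0x3D007 [P=1 RW=1 US=1 PS=0]
  L2: frame=0x3D idx=0 entry=0x40007 [P=1 RW=1 US=1 PS=0]
  → PA=0x40D2F  (3 entries read)
#3 VA=0x5C0616112 (r,kernel):
  L0: frame=0x2D idx=23 entry=0x42007 [P=1 RW=1 US=1 PS=0]
  L1: frame=0x42 idx=3 entry=0x43007 [P=1 RW=1 US=1 PS=0]
  L2: frame=0x43 idx=22 entry=0x45007 [P=1 RW=1 US=1 PS=0]
  → PA=0x45112  (3 entries read)
#4 VA=0x2C2E1EE13 (w,kernel):
  L0: frame=0x2D idx=11 entry=0x48007 [P=1 RW=1 US=1 PS=0]
  L1: frame=0x48 idx=23 entry=0x4B007 [P=1 RW=1 US=1 PS=0]
  L2: frame=0x4B idx=30 entry=0x4E007 [P=1 RW=1 US=1 PS=0]
  → PA=0x4EE13  (3 entries read)
#5 VA=0x742E175F2 (w,user):
  L0: frame=0x2D idx=29 entry=0x4F007 [P=1 RW=1 US=1 PS=0]
  L1: frame=0x4F idx=23 entry=0x50007 [P=1 RW=1 US=1 PS=0]
  L2: frame=0x50 idx=23 entry=0x53007 [P=1 RW=1 US=1 PS=0]
  → PA=0x535F2  (3 entries read)

Entries read for #3: 3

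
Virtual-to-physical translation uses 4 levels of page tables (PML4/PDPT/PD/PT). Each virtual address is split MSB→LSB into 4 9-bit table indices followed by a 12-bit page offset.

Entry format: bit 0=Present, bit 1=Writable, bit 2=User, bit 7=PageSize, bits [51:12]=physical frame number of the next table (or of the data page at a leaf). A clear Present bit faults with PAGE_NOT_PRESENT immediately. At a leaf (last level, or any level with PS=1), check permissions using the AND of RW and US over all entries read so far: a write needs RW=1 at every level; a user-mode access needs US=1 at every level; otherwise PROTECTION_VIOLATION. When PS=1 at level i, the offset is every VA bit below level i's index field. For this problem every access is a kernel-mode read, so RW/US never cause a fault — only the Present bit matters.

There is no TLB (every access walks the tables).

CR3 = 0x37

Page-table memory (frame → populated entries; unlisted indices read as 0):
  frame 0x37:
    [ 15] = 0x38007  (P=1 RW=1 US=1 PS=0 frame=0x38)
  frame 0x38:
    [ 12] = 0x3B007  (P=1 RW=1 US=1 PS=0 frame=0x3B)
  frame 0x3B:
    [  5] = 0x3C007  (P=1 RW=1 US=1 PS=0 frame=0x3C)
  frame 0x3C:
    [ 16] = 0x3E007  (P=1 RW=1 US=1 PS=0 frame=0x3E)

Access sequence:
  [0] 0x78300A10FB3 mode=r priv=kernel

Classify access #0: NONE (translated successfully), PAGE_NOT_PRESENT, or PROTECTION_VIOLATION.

Walk each access:
#0 VA=0x78300A10FB3 (r,kernel):
  L0: frame=0x37 idx=15 entry=0x38007 [P=1 RW=1 US=1 PS=0]
  L1: frame=0x38 idx=12 entry=0x3B007 [P=1 RW=1 US=1 PS=0]
  L2: frame=0x3B idx=5 entry=0x3C007 [P=1 RW=1 US=1 PS=0]
  L3: frame=0x3C idx=16 entry=0x3E007 [P=1 RW=1 US=1 PS=0]
  ⇒ phys 0x3EFB3  [4 reads]

Access #0 fault: NONE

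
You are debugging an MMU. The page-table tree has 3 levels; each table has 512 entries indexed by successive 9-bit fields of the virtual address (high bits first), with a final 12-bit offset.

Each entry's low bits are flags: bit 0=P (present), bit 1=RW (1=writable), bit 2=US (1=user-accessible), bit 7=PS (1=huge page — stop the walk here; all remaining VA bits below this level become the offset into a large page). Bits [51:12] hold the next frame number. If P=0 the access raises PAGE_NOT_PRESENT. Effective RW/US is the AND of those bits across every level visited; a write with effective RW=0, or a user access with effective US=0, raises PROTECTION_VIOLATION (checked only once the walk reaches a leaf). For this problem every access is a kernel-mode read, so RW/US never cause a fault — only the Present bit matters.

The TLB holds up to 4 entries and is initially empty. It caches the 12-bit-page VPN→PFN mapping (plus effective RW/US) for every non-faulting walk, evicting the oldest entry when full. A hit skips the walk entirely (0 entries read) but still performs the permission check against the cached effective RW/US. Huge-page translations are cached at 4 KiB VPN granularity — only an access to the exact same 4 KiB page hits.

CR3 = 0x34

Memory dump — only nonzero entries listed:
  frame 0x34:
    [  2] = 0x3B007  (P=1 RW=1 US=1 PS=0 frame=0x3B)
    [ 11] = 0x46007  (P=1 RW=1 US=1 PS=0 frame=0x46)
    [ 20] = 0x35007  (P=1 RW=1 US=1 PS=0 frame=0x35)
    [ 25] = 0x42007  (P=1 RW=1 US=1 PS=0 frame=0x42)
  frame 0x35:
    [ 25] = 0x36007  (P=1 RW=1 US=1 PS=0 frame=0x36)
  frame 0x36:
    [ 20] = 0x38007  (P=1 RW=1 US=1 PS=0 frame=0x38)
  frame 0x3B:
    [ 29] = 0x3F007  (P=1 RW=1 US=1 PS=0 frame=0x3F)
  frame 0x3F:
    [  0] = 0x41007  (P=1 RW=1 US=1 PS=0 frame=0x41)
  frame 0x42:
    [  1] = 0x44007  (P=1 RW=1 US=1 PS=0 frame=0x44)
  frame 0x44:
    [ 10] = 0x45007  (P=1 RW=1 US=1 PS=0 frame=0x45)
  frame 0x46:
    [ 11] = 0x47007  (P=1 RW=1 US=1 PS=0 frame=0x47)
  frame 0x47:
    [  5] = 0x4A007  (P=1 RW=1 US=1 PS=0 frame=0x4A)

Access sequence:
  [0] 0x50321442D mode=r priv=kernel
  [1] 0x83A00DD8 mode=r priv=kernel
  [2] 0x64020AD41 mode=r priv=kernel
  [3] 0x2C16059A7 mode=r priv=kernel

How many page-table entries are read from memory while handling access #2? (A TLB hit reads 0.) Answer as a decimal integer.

Trace:
#0 VA=0x50321442D (r,kernel):
  L0 @0x34[20] → 0x35007  P=1,RW=1,US=1,PS=0
  L1 @0x35[25] → 0x36007  P=1,RW=1,US=1,PS=0
  L2 @0x36[20] → 0x38007  P=1,RW=1,US=1,PS=0
  ✓ 0x3842D  — 3 lookups
#1 VA=0x83A00DD8 (r,kernel):
  L0 @0x34[2] → 0x3B007  P=1,RW=1,US=1,PS=0
  L1 @0x3B[29] → 0x3F007  P=1,RW=1,US=1,PS=0
  L2 @0x3F[0] → 0x41007  P=1,RW=1,US=1,PS=0
  ✓ 0x41DD8  — 3 lookups
#2 VA=0x64020AD41 (r,kernel):
  L0 @0x34[25] → 0x42007  P=1,RW=1,US=1,PS=0
  L1 @0x42[1] → 0x44007  P=1,RW=1,US=1,PS=0
  L2 @0x44[10] → 0x45007  P=1,RW=1,US=1,PS=0
  ✓ 0x45D41  — 3 lookups
#3 VA=0x2C16059A7 (r,kernel):
  L0 @0x34[11] → 0x46007  P=1,RW=1,US=1,PS=0
  L1 @0x46[11] → 0x47007  P=1,RW=1,US=1,PS=0
  L2 @0x47[5] → 0x4A007  P=1,RW=1,US=1,PS=0
  ✓ 0x4A9A7  — 3 lookups

Entries read for #2: 3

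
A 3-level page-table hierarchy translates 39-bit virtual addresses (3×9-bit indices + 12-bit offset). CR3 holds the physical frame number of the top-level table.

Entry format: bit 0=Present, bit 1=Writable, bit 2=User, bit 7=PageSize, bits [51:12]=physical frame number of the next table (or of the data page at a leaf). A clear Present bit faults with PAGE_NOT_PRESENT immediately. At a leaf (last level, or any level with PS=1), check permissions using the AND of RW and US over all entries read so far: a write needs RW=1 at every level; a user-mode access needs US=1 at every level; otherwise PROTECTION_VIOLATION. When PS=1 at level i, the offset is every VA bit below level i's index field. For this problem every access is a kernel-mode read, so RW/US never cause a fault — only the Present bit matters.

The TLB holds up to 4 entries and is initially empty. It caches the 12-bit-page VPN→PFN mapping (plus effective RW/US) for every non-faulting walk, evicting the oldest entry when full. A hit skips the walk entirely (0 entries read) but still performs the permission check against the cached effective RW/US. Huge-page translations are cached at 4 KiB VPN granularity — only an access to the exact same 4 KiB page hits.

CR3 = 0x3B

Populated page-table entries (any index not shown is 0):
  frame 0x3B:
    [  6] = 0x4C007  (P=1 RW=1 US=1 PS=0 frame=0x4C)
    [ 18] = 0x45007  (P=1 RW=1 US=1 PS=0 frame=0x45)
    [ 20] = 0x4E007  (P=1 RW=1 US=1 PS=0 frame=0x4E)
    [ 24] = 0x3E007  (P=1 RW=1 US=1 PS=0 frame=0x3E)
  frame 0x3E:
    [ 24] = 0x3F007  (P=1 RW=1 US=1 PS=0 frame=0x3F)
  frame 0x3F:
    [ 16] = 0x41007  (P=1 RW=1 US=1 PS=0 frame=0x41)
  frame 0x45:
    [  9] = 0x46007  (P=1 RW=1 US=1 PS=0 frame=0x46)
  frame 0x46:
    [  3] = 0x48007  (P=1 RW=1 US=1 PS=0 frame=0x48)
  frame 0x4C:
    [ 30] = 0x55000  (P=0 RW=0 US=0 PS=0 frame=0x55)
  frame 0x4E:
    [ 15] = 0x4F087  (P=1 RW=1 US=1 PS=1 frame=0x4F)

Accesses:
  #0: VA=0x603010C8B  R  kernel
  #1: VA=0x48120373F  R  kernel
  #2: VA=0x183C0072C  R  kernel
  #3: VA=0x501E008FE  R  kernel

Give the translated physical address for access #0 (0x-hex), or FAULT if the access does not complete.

Trace:
#0 VA=0x603010C8B (r,kernel):
  [0] read 0x3B idx=24: raw=0x3E007 flags P=1 W=1 U=1 S=0
  [1] read 0x3E idx=24: raw=0x3F007 flags P=1 W=1 U=1 S=0
  [2] read 0x3F idx=16: raw=0x41007 flags P=1 W=1 U=1 S=0
  → PA=0x41C8B  (3 entries read)
#1 VA=0x48120373F (r,kernel):
  [0] read 0x3B idx=18: raw=0x45007 flags P=1 W=1 U=1 S=0
  [1] read 0x45 idx=9: raw=0x46007 flags P=1 W=1 U=1 S=0
  [2] read 0x46 idx=3: raw=0x48007 flags P=1 W=1 U=1 S=0
  → PA=0x4873F  (3 entries read)
#2 VA=0x183C0072C (r,kernel):
  [0] read 0x3B idx=6: raw=0x4C007 flags P=1 W=1 U=1 S=0
  [1] read 0x4C idx=30: raw=0x55000 flags P=0 W=0 U=0 S=0
  ✗ PAGE_NOT_PRESENT  [2 reads]
#3 VA=0x501E008FE (r,kernel):
  [0] read 0x3B idx=20: raw=0x4E007 flags P=1 W=1 U=1 S=0
  [1] read 0x4E idx=15: raw=0x4F087 flags P=1 W=1 U=1 S=1
  → PA=0x4F8FE (huge @L1)  (2 entries read)

Access #0 PA: 0x41C8B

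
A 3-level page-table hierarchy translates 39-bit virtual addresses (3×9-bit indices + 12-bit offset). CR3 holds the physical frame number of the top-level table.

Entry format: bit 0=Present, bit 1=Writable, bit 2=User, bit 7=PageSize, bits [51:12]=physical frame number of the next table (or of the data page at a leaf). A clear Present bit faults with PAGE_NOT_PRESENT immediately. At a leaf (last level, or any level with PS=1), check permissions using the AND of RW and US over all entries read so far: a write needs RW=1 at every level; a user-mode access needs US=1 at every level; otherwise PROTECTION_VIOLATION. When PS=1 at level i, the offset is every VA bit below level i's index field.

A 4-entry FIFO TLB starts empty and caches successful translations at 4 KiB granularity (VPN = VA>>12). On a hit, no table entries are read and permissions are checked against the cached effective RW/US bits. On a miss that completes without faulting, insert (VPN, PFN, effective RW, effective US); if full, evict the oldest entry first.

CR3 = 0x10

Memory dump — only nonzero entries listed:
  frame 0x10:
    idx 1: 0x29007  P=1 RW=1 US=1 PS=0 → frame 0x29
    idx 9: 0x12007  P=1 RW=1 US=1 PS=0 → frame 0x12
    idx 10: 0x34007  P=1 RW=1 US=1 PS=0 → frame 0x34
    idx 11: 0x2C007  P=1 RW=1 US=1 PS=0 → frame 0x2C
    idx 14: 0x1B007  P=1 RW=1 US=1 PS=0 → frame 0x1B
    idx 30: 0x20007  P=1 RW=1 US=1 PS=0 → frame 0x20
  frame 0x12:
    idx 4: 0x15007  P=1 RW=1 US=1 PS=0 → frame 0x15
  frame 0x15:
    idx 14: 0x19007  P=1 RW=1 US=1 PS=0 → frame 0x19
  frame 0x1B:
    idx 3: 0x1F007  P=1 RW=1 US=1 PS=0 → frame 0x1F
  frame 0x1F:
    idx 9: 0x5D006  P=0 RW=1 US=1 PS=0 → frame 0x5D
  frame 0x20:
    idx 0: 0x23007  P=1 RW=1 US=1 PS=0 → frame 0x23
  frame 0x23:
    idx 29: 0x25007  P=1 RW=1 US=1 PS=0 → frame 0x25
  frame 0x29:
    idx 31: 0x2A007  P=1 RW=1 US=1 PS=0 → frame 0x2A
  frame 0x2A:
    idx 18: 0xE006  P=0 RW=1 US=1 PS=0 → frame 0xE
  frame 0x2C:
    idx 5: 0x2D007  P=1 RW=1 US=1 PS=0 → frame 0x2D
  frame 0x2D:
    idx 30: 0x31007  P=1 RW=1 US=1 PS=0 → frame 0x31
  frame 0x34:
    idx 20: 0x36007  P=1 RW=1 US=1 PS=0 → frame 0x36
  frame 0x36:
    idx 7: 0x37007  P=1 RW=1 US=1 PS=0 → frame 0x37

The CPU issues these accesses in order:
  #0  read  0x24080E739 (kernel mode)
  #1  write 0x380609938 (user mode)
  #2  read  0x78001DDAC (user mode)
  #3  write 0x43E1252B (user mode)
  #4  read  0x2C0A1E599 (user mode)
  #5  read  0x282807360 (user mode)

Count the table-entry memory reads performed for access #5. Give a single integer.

Trace:
#0 VA=0x24080E739 (r,kernel):
  [0] read 0x10 idx=9: raw=0x12007 flags P=1 W=1 U=1 S=0
  [1] read 0x12 idx=4: raw=0x15007 flags P=1 W=1 U=1 S=0
  [2] read 0x15 idx=14: raw=0x19007 flags P=1 W=1 U=1 S=0
  ⇒ phys 0x19739  [3 reads]
#1 VA=0x380609938 (w,user):
  [0] read 0x10 idx=14: raw=0x1B007 flags P=1 W=1 U=1 S=0
  [1] read 0x1B idx=3: raw=0x1F007 flags P=1 W=1 U=1 S=0
  [2] read 0x1F idx=9: raw=0x5D006 flags P=0 W=1 U=1 S=0
  ✗ PAGE_NOT_PRESENT  [3 reads]
#2 VA=0x78001DDAC (r,user):
  [0] read 0x10 idx=30: raw=0x20007 flags P=1 W=1 U=1 S=0
  [1] read 0x20 idx=0: raw=0x23007 flags P=1 W=1 U=1 S=0
  [2] read 0x23 idx=29: raw=0x25007 flags P=1 W=1 U=1 S=0
  ⇒ phys 0x25DAC  [3 reads]
#3 VA=0x43E1252B (w,user):
  [0] read 0x10 idx=1: raw=0x29007 flags P=1 W=1 U=1 S=0
  [1] read 0x29 idx=31: raw=0x2A007 flags P=1 W=1 U=1 S=0
  [2] read 0x2A idx=18: raw=0xE006 flags P=0 W=1 U=1 S=0
  ✗ PAGE_NOT_PRESENT  [3 reads]
#4 VA=0x2C0A1E599 (r,user):
  [0] read 0x10 idx=11: raw=0x2C007 flags P=1 W=1 U=1 S=0
  [1] read 0x2C idx=5: raw=0x2D007 flags P=1 W=1 U=1 S=0
  [2] read 0x2D idx=30: raw=0x31007 flags P=1 W=1 U=1 S=0
  ⇒ phys 0x31599  [3 reads]
#5 VA=0x282807360 (r,user):
  [0] read 0x10 idx=10: raw=0x34007 flags P=1 W=1 U=1 S=0
  [1] read 0x34 idx=20: raw=0x36007 flags P=1 W=1 U=1 S=0
  [2] read 0x36 idx=7: raw=0x37007 flags P=1 W=1 U=1 S=0
  ⇒ phys 0x37360  [3 reads]

Entries read for #5: 3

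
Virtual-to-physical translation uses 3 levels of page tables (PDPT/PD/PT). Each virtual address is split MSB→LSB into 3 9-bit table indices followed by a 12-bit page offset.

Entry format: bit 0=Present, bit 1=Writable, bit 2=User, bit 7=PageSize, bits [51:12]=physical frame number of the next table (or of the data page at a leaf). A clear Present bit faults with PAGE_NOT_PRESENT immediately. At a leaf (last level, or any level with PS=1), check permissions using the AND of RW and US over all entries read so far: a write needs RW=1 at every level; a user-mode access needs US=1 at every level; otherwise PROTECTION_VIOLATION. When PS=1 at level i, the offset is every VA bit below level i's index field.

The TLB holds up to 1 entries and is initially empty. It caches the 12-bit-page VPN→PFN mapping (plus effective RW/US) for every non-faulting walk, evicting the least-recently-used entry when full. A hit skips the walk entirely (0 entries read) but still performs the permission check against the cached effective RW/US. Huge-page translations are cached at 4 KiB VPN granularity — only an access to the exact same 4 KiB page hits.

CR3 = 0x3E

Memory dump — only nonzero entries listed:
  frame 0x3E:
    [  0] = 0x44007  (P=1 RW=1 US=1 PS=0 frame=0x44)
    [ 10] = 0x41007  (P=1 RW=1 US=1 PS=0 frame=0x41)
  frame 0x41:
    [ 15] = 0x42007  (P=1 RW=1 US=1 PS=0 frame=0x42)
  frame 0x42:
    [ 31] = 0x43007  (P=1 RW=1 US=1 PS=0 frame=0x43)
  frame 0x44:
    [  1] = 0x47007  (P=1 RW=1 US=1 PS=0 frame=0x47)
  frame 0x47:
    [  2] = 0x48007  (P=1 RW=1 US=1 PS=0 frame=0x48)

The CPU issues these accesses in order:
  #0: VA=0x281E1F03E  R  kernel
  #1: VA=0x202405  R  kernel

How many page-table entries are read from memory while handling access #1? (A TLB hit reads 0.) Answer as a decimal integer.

Per-access translation:
#0 VA=0x281E1F03E (r,kernel):
  lvl0: tbl 0x3E, slot 10 ⇒ 0x41007 (P1/RW1/US1/PS0)
  lvl1: tbl 0x41, slot 15 ⇒ 0x42007 (P1/RW1/US1/PS0)
  lvl2: tbl 0x42, slot 31 ⇒ 0x43007 (P1/RW1/US1/PS0)
  ✓ 0x4303E  — 3 lookups
#1 VA=0x202405 (r,kernel):
  lvl0: tbl 0x3E, slot 0 ⇒ 0x44007 (P1/RW1/US1/PS0)
  lvl1: tbl 0x44, slot 1 ⇒ 0x47007 (P1/RW1/US1/PS0)
  lvl2: tbl 0x47, slot 2 ⇒ 0x48007 (P1/RW1/US1/PS0)
  ✓ 0x48405  — 3 lookups

Entries read for #1: 3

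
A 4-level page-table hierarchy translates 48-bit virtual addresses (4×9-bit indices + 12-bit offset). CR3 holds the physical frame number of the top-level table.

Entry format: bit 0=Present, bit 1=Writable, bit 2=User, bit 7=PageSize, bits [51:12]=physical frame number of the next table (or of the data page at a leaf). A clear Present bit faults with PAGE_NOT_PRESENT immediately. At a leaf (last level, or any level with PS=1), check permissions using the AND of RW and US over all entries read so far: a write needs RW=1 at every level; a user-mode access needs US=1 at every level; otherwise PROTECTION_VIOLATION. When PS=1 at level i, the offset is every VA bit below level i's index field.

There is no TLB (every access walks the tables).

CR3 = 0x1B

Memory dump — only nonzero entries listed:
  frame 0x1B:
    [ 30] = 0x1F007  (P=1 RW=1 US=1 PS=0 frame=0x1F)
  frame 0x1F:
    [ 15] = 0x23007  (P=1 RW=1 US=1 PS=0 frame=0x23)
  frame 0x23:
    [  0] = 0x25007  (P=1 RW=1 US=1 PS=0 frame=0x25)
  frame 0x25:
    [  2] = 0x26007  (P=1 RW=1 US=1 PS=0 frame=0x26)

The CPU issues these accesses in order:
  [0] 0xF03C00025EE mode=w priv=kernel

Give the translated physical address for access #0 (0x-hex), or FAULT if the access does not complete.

Per-access translation:
#0 VA=0xF03C00025EE (w,kernel):
  lvl0: tbl 0x1B, slot 30 ⇒ 0x1F007 (P1/RW1/US1/PS0)
  lvl1: tbl 0x1F, slot 15 ⇒ 0x23007 (P1/RW1/US1/PS0)
  lvl2: tbl 0x23, slot 0 ⇒ 0x25007 (P1/RW1/US1/PS0)
  lvl3: tbl 0x25, slot 2 ⇒ 0x26007 (P1/RW1/US1/PS0)
  → PA=0x265EE  (4 entries read)

Access #0 PA: 0x265EE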